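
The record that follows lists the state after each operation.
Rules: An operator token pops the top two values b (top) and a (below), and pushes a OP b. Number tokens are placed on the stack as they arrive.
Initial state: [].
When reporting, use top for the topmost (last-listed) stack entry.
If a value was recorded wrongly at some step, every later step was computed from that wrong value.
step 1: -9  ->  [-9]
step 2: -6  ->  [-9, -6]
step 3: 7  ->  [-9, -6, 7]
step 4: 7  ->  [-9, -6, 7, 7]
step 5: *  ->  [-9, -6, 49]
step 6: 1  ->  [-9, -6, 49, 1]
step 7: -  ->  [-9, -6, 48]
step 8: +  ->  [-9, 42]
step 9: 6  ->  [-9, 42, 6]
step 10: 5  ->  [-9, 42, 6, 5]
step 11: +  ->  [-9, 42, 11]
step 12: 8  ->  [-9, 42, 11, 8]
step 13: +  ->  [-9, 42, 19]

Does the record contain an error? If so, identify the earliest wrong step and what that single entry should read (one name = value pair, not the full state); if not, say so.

1. push -9: top = -9 (in agreement)
2. push -6: top = -6 (confirmed correct)
3. push 7: top = 7 (agrees with the record)
4. push 7: top = 7 (agrees with the record)
5. 7 * 7 = 49 (matches)
6. push 1: top = 1 (same as recorded)
7. 49 - 1 = 48 (verified)
8. -6 + 48 = 42 (same as recorded)
9. push 6: top = 6 (matches)
10. push 5: top = 5 (verified)
11. 6 + 5 = 11 (agrees with the record)
12. push 8: top = 8 (confirmed correct)
13. 11 + 8 = 19 (consistent with the record)
All entries verified; no error found.

no error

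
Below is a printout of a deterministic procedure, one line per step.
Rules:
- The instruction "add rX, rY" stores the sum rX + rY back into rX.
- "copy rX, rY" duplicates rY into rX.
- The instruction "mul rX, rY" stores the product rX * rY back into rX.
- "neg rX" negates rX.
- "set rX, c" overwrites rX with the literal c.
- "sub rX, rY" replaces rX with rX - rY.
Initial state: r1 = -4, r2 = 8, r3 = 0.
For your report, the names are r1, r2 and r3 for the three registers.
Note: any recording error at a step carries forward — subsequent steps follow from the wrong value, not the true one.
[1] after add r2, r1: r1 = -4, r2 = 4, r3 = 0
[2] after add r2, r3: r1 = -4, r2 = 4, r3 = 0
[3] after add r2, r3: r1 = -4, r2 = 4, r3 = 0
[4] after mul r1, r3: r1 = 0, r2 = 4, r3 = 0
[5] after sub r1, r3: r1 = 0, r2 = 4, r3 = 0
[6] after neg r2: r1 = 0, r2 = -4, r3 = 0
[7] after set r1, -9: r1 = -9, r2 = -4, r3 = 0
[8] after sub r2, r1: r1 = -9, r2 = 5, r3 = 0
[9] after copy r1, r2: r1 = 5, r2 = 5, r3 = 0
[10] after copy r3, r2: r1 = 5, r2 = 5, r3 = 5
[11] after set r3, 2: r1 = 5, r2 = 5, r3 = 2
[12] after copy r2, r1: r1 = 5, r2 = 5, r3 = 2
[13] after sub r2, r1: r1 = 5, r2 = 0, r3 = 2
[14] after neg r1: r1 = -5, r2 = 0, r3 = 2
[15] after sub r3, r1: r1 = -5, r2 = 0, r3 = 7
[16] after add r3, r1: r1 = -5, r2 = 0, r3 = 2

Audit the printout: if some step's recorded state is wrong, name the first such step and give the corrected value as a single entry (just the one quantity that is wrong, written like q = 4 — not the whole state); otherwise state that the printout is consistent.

no error

Step 1: r2 = 8 + -4 = 4 — in agreement.
Step 2: r2 = 4 + 0 = 4 — matches.
Step 3: r2 = 4 + 0 = 4 — consistent with the printout.
Step 4: r1 = -4 * 0 = 0 — verified.
Step 5: r1 = 0 - 0 = 0 — verified.
Step 6: r2 = -(4) = -4 — checks out.
Step 7: r1 = -9 — in agreement.
Step 8: r2 = -4 - -9 = 5 — no discrepancy.
Step 9: r1 = 5 — no discrepancy.
Step 10: r3 = 5 — exactly as logged.
Step 11: r3 = 2 — same as recorded.
Step 12: r2 = 5 — no discrepancy.
Step 13: r2 = 5 - 5 = 0 — verified.
Step 14: r1 = -(5) = -5 — agrees with the printout.
Step 15: r3 = 2 - -5 = 7 — matches.
Step 16: r3 = 7 + -5 = 2 — matches.
All entries verified; no error found.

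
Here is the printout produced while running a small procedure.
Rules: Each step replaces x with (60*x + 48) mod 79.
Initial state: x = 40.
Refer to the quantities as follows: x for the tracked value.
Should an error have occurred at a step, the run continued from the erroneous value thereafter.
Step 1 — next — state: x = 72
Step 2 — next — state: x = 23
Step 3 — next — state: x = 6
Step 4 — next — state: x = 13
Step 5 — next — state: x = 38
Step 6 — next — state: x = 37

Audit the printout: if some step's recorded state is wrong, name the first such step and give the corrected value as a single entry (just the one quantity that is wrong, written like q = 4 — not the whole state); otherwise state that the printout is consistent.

step 1, x = 78

1. x = (60*40 + 48) mod 79 = 78 (a discrepancy with the printout)
Conclusion: step 1 carries the first error; the entry should be x = 78.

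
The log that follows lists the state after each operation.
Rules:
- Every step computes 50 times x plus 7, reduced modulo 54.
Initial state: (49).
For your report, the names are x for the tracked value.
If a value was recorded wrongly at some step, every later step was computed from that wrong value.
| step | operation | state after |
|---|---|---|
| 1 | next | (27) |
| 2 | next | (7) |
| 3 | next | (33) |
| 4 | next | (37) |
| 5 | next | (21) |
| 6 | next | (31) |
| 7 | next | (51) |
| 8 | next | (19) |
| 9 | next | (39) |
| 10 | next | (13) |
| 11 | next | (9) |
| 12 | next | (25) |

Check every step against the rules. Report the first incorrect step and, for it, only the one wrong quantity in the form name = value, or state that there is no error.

step 7, x = 45

Recomputing the run from the initial state:
step 1: x = 27
step 2: x = 7
step 3: x = 33
step 4: x = 37
step 5: x = 21
step 6: x = 31
step 7: x = 45
step 8: x = 43
step 9: x = 51
step 10: x = 19
step 11: x = 39
step 12: x = 13
The first disagreement with the log is at step 7, where the value should be x = 45.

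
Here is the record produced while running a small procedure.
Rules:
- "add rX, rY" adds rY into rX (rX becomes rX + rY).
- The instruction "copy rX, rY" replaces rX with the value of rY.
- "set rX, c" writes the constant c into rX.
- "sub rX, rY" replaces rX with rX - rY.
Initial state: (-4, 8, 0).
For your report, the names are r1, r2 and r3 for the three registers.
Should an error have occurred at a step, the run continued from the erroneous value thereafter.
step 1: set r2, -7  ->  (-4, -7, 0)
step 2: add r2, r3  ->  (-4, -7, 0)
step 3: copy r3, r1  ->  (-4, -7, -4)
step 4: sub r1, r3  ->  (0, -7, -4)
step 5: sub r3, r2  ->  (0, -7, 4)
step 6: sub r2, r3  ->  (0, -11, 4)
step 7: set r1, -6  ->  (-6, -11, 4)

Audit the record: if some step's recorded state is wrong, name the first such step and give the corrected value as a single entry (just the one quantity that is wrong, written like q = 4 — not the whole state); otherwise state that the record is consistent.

Recomputing the run from the initial state:
step 1: r1 = -4, r2 = -7, r3 = 0
step 2: r1 = -4, r2 = -7, r3 = 0
step 3: r1 = -4, r2 = -7, r3 = -4
step 4: r1 = 0, r2 = -7, r3 = -4
step 5: r1 = 0, r2 = -7, r3 = 3
step 6: r1 = 0, r2 = -10, r3 = 3
step 7: r1 = -6, r2 = -10, r3 = 3
The first disagreement with the record is at step 5, where the value should be r3 = 3.

step 5, r3 = 3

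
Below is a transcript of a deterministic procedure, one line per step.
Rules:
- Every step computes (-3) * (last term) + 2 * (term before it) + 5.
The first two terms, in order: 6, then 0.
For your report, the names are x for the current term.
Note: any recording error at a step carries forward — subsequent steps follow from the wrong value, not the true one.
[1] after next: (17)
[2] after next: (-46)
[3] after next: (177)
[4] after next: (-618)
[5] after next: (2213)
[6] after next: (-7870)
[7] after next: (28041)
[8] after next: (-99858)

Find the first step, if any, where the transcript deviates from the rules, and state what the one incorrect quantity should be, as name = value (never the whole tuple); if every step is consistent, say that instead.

no error

1. x = -3*(0) + (2)*(6) + (5) = 17 (verified)
2. x = -3*(17) + (2)*(0) + (5) = -46 (agrees with the transcript)
3. x = -3*(-46) + (2)*(17) + (5) = 177 (in agreement)
4. x = -3*(177) + (2)*(-46) + (5) = -618 (exactly as logged)
5. x = -3*(-618) + (2)*(177) + (5) = 2213 (checks out)
6. x = -3*(2213) + (2)*(-618) + (5) = -7870 (consistent with the transcript)
7. x = -3*(-7870) + (2)*(2213) + (5) = 28041 (exactly as logged)
8. x = -3*(28041) + (2)*(-7870) + (5) = -99858 (exactly as logged)
Nothing is out of place; the run is error-free.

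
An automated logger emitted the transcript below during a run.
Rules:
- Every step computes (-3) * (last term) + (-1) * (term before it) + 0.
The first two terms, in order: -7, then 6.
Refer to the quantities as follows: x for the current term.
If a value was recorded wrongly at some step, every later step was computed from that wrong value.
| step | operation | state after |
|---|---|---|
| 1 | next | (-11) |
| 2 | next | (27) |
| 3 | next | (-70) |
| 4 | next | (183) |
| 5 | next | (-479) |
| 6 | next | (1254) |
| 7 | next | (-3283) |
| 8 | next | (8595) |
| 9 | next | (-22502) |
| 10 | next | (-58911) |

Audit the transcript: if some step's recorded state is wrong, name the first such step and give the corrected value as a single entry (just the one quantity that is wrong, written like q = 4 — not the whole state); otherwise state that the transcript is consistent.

step 10, x = 58911

Recomputing the run from the initial state:
step 1: x = -11
step 2: x = 27
step 3: x = -70
step 4: x = 183
step 5: x = -479
step 6: x = 1254
step 7: x = -3283
step 8: x = 8595
step 9: x = -22502
step 10: x = 58911
The first disagreement with the transcript is at step 10, where the value should be x = 58911.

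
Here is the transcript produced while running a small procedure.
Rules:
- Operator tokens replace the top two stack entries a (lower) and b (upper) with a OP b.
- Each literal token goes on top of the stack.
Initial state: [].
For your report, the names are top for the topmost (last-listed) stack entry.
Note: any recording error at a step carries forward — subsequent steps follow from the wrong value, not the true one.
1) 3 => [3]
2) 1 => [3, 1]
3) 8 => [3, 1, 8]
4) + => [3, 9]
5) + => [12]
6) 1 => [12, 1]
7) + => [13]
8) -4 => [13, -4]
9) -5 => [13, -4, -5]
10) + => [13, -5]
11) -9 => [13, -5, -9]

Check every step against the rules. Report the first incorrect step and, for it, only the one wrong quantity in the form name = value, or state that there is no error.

step 10, top = -9

1. push 3: top = 3 (verified)
2. push 1: top = 1 (no discrepancy)
3. push 8: top = 8 (in agreement)
4. 1 + 8 = 9 (agrees with the transcript)
5. 3 + 9 = 12 (consistent with the transcript)
6. push 1: top = 1 (in agreement)
7. 12 + 1 = 13 (matches)
8. push -4: top = -4 (same as recorded)
9. push -5: top = -5 (verified)
10. -4 + -5 = -9 (a discrepancy with the transcript)
First incorrect step: 10; the correct value is top = -9.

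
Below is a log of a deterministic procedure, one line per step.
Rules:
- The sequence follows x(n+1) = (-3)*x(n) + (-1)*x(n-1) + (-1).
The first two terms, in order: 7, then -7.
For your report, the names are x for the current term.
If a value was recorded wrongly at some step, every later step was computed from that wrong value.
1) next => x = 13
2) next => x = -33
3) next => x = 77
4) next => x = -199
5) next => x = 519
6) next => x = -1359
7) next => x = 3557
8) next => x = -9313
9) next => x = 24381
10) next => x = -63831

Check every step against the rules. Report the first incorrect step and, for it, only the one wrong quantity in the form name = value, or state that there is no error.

Step 1: x = -3*(-7) + (-1)*(7) + (-1) = 13 — same as recorded.
Step 2: x = -3*(13) + (-1)*(-7) + (-1) = -33 — checks out.
Step 3: x = -3*(-33) + (-1)*(13) + (-1) = 85 — the entry is off here.
Step 3 is the first one off; corrected, x = 85.

step 3, x = 85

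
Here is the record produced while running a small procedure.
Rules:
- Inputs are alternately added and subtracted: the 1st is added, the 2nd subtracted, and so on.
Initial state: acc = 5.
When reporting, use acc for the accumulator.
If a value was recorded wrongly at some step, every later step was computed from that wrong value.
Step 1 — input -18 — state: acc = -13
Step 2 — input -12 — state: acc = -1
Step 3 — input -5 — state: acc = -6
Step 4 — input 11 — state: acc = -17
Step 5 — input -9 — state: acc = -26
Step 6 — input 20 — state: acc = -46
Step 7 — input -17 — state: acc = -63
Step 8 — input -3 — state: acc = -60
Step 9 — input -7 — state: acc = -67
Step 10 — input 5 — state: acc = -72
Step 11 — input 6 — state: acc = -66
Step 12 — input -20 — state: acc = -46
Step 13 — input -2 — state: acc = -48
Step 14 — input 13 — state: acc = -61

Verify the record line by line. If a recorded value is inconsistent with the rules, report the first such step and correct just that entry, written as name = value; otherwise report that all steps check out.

no error

step 1: acc = 5 + -18 = -13 -> consistent with the record
step 2: acc = -13 - -12 = -1 -> agrees with the record
step 3: acc = -1 + -5 = -6 -> verified
step 4: acc = -6 - 11 = -17 -> no discrepancy
step 5: acc = -17 + -9 = -26 -> agrees with the record
step 6: acc = -26 - 20 = -46 -> confirmed correct
step 7: acc = -46 + -17 = -63 -> consistent with the record
step 8: acc = -63 - -3 = -60 -> checks out
step 9: acc = -60 + -7 = -67 -> checks out
step 10: acc = -67 - 5 = -72 -> checks out
step 11: acc = -72 + 6 = -66 -> consistent with the record
step 12: acc = -66 - -20 = -46 -> exactly as logged
step 13: acc = -46 + -2 = -48 -> consistent with the record
step 14: acc = -48 - 13 = -61 -> same as recorded
The whole run recomputes cleanly — no discrepancies.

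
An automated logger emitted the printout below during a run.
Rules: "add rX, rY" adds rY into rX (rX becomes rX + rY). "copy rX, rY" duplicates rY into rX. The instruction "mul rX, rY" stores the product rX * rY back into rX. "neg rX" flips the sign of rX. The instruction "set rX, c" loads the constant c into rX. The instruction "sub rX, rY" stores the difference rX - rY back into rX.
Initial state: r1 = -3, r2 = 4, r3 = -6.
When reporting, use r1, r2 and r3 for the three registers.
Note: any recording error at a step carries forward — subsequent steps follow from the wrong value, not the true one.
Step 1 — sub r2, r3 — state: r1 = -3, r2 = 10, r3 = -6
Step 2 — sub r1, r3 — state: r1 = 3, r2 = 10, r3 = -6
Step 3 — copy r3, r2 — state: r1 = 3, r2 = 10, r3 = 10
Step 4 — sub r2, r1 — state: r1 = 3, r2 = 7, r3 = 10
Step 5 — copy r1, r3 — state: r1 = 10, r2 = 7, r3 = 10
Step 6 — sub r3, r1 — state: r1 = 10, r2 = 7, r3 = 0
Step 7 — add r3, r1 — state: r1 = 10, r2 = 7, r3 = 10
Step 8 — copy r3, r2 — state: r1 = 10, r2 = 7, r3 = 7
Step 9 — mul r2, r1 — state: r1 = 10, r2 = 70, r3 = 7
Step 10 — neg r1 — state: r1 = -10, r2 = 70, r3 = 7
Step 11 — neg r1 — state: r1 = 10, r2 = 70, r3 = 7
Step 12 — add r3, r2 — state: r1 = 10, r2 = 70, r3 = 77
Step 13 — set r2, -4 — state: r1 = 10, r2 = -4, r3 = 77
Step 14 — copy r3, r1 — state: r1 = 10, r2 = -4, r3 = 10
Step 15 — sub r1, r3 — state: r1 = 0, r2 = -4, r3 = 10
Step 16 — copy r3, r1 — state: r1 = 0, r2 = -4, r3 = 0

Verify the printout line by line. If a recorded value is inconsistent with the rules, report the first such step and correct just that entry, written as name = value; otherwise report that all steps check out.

no error

step 1: r2 = 4 - -6 = 10 -> no discrepancy
step 2: r1 = -3 - -6 = 3 -> confirmed correct
step 3: r3 = 10 -> consistent with the printout
step 4: r2 = 10 - 3 = 7 -> no discrepancy
step 5: r1 = 10 -> consistent with the printout
step 6: r3 = 10 - 10 = 0 -> in agreement
step 7: r3 = 0 + 10 = 10 -> same as recorded
step 8: r3 = 7 -> agrees with the printout
step 9: r2 = 7 * 10 = 70 -> in agreement
step 10: r1 = -(10) = -10 -> agrees with the printout
step 11: r1 = -(-10) = 10 -> no discrepancy
step 12: r3 = 7 + 70 = 77 -> confirmed correct
step 13: r2 = -4 -> confirmed correct
step 14: r3 = 10 -> agrees with the printout
step 15: r1 = 10 - 10 = 0 -> exactly as logged
step 16: r3 = 0 -> no discrepancy
Each recorded entry agrees with the recomputation.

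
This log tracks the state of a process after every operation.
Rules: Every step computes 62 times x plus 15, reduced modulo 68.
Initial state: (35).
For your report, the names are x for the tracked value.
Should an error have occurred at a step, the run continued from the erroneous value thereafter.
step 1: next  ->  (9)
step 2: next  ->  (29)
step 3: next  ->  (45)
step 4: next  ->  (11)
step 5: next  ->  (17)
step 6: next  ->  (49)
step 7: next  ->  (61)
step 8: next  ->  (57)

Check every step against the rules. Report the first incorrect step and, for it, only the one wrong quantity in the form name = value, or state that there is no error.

Recomputing the run from the initial state:
step 1: x = 9
step 2: x = 29
step 3: x = 45
step 4: x = 17
step 5: x = 49
step 6: x = 61
step 7: x = 57
step 8: x = 13
The first disagreement with the log is at step 4, where the value should be x = 17.

step 4, x = 17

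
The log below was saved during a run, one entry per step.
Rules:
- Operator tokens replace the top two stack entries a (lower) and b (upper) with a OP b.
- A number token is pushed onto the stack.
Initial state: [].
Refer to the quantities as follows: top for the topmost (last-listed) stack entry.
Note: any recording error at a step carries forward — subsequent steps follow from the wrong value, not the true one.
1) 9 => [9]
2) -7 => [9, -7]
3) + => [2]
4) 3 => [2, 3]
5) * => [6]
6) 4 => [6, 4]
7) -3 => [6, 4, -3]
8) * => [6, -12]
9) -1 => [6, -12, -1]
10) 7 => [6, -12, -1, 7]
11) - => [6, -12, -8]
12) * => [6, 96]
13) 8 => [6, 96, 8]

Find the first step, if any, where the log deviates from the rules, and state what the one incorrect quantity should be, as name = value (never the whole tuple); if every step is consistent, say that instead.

no error

Recomputing the run from the initial state:
step 1: [9]
step 2: [9, -7]
step 3: [2]
step 4: [2, 3]
step 5: [6]
step 6: [6, 4]
step 7: [6, 4, -3]
step 8: [6, -12]
step 9: [6, -12, -1]
step 10: [6, -12, -1, 7]
step 11: [6, -12, -8]
step 12: [6, 96]
step 13: [6, 96, 8]
This matches the log at every step.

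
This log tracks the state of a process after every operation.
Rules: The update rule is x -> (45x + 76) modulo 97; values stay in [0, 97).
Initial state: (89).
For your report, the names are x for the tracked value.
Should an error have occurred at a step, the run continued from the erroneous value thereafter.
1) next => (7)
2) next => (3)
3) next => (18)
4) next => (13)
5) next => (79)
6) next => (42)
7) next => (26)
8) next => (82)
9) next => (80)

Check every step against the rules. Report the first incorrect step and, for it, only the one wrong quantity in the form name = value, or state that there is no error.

Step 1: x = (45*89 + 76) mod 97 = 7 — verified.
Step 2: x = (45*7 + 76) mod 97 = 3 — matches.
Step 3: x = (45*3 + 76) mod 97 = 17 — the entry is off here.
First incorrect step: 3; the correct value is x = 17.

step 3, x = 17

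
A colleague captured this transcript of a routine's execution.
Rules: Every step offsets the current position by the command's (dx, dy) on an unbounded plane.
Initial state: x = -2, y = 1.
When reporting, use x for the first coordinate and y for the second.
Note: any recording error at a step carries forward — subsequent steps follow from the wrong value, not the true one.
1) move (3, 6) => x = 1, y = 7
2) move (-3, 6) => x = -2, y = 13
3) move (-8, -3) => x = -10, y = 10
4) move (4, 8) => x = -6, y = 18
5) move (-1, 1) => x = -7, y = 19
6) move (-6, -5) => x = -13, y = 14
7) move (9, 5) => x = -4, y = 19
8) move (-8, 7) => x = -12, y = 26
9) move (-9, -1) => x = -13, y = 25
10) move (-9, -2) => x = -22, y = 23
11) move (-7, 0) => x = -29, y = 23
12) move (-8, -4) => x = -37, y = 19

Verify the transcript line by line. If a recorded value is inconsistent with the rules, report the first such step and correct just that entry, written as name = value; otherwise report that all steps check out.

Step 1: x = -2 + (3) = 1, y = 1 + (6) = 7 — verified.
Step 2: x = 1 + (-3) = -2, y = 7 + (6) = 13 — agrees with the transcript.
Step 3: x = -2 + (-8) = -10, y = 13 + (-3) = 10 — same as recorded.
Step 4: x = -10 + (4) = -6, y = 10 + (8) = 18 — no discrepancy.
Step 5: x = -6 + (-1) = -7, y = 18 + (1) = 19 — matches.
Step 6: x = -7 + (-6) = -13, y = 19 + (-5) = 14 — consistent with the transcript.
Step 7: x = -13 + (9) = -4, y = 14 + (5) = 19 — confirmed correct.
Step 8: x = -4 + (-8) = -12, y = 19 + (7) = 26 — consistent with the transcript.
Step 9: x = -12 + (-9) = -21, y = 26 + (-1) = 25 — first mismatch against the transcript.
Step 9 is the first one off; corrected, x = -21.

step 9, x = -21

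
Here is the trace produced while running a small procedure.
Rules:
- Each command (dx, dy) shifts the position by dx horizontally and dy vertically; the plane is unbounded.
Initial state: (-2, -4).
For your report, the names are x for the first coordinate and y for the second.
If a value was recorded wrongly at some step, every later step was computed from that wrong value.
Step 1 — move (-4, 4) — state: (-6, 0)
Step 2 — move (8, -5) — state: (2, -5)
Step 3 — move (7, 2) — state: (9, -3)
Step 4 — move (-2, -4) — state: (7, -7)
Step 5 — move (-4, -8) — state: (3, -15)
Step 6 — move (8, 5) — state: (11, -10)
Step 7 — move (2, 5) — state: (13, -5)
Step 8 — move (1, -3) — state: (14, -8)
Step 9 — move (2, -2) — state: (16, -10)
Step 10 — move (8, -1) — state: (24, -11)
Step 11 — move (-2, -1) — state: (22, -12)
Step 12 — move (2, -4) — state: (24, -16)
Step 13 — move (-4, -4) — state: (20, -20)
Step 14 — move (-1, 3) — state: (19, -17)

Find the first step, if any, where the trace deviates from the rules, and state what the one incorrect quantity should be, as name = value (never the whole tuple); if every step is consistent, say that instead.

no error

Recomputing the run from the initial state:
step 1: x = -6, y = 0
step 2: x = 2, y = -5
step 3: x = 9, y = -3
step 4: x = 7, y = -7
step 5: x = 3, y = -15
step 6: x = 11, y = -10
step 7: x = 13, y = -5
step 8: x = 14, y = -8
step 9: x = 16, y = -10
step 10: x = 24, y = -11
step 11: x = 22, y = -12
step 12: x = 24, y = -16
step 13: x = 20, y = -20
step 14: x = 19, y = -17
This matches the trace at every step.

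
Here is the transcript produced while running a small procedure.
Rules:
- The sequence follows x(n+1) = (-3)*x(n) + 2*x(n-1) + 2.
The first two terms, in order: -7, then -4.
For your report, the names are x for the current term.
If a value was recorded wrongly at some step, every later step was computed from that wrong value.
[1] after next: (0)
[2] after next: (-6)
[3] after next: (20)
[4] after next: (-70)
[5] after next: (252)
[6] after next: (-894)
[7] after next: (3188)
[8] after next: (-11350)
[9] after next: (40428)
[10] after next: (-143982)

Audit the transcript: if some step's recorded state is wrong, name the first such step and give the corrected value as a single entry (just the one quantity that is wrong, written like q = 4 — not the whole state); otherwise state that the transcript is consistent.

step 1: x = -3*(-4) + (2)*(-7) + (2) = 0 -> no discrepancy
step 2: x = -3*(0) + (2)*(-4) + (2) = -6 -> exactly as logged
step 3: x = -3*(-6) + (2)*(0) + (2) = 20 -> consistent with the transcript
step 4: x = -3*(20) + (2)*(-6) + (2) = -70 -> matches
step 5: x = -3*(-70) + (2)*(20) + (2) = 252 -> confirmed correct
step 6: x = -3*(252) + (2)*(-70) + (2) = -894 -> in agreement
step 7: x = -3*(-894) + (2)*(252) + (2) = 3188 -> same as recorded
step 8: x = -3*(3188) + (2)*(-894) + (2) = -11350 -> in agreement
step 9: x = -3*(-11350) + (2)*(3188) + (2) = 40428 -> confirmed correct
step 10: x = -3*(40428) + (2)*(-11350) + (2) = -143982 -> matches
No step deviates from the rules.

no error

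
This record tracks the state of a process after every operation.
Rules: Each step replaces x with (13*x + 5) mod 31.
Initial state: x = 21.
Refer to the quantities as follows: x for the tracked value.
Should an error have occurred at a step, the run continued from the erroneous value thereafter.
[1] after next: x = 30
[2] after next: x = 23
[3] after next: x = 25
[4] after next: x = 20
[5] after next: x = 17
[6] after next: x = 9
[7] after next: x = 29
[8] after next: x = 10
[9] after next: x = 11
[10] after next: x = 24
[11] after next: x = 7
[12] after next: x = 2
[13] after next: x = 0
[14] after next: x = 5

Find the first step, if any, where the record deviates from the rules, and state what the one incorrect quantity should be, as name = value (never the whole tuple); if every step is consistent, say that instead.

step 12, x = 3

step 1: x = (13*21 + 5) mod 31 = 30 -> consistent with the record
step 2: x = (13*30 + 5) mod 31 = 23 -> agrees with the record
step 3: x = (13*23 + 5) mod 31 = 25 -> same as recorded
step 4: x = (13*25 + 5) mod 31 = 20 -> in agreement
step 5: x = (13*20 + 5) mod 31 = 17 -> in agreement
step 6: x = (13*17 + 5) mod 31 = 9 -> exactly as logged
step 7: x = (13*9 + 5) mod 31 = 29 -> checks out
step 8: x = (13*29 + 5) mod 31 = 10 -> no discrepancy
step 9: x = (13*10 + 5) mod 31 = 11 -> checks out
step 10: x = (13*11 + 5) mod 31 = 24 -> confirmed correct
step 11: x = (13*24 + 5) mod 31 = 7 -> agrees with the record
step 12: x = (13*7 + 5) mod 31 = 3 -> first mismatch against the record
That makes step 12 the first incorrect line — x = 3 is what it should show.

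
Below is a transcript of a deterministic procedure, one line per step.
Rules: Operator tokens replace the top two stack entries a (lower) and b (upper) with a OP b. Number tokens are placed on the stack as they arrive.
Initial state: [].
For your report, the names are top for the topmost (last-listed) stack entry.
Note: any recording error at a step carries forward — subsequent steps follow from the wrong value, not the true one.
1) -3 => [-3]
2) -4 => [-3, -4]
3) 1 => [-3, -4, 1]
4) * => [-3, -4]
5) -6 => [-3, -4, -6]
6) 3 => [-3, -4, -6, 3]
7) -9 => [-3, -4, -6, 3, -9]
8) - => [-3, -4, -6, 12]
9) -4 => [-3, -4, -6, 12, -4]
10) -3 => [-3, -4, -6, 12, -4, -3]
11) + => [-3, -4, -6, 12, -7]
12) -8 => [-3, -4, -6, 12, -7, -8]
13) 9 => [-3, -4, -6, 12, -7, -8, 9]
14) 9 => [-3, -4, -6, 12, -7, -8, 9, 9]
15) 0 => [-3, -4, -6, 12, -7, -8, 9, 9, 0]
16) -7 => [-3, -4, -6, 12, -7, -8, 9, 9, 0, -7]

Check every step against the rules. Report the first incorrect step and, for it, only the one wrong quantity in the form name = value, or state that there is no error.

no error

Step 1: push -3: top = -3 — consistent with the transcript.
Step 2: push -4: top = -4 — agrees with the transcript.
Step 3: push 1: top = 1 — exactly as logged.
Step 4: -4 * 1 = -4 — in agreement.
Step 5: push -6: top = -6 — matches.
Step 6: push 3: top = 3 — no discrepancy.
Step 7: push -9: top = -9 — verified.
Step 8: 3 - -9 = 12 — consistent with the transcript.
Step 9: push -4: top = -4 — same as recorded.
Step 10: push -3: top = -3 — agrees with the transcript.
Step 11: -4 + -3 = -7 — same as recorded.
Step 12: push -8: top = -8 — in agreement.
Step 13: push 9: top = 9 — verified.
Step 14: push 9: top = 9 — same as recorded.
Step 15: push 0: top = 0 — consistent with the transcript.
Step 16: push -7: top = -7 — verified.
The recomputation confirms every line.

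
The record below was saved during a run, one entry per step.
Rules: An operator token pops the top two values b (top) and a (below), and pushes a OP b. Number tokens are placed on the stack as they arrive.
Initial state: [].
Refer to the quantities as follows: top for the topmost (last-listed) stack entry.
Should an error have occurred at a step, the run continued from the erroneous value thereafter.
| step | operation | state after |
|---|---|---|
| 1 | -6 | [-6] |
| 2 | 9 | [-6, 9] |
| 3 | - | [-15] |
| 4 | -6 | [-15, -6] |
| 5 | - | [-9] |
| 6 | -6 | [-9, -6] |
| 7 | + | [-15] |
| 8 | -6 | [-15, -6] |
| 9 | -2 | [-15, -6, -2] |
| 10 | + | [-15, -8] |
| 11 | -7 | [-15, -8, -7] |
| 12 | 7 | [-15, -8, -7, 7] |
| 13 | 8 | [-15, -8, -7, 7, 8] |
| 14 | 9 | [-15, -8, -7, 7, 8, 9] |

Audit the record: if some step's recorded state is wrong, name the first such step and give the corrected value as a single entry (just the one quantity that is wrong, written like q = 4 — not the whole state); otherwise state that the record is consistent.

no error

Recomputing the run from the initial state:
step 1: [-6]
step 2: [-6, 9]
step 3: [-15]
step 4: [-15, -6]
step 5: [-9]
step 6: [-9, -6]
step 7: [-15]
step 8: [-15, -6]
step 9: [-15, -6, -2]
step 10: [-15, -8]
step 11: [-15, -8, -7]
step 12: [-15, -8, -7, 7]
step 13: [-15, -8, -7, 7, 8]
step 14: [-15, -8, -7, 7, 8, 9]
This matches the record at every step.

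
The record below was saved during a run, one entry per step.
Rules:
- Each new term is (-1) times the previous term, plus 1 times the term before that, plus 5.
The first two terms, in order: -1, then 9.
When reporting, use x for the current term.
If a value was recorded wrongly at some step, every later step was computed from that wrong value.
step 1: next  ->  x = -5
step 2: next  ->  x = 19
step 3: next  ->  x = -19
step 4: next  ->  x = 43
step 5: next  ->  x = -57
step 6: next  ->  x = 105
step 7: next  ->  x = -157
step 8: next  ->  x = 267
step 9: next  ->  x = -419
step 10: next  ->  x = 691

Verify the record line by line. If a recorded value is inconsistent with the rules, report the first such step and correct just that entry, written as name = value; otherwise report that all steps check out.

no error

Recomputing the run from the initial state:
step 1: x = -5
step 2: x = 19
step 3: x = -19
step 4: x = 43
step 5: x = -57
step 6: x = 105
step 7: x = -157
step 8: x = 267
step 9: x = -419
step 10: x = 691
This matches the record at every step.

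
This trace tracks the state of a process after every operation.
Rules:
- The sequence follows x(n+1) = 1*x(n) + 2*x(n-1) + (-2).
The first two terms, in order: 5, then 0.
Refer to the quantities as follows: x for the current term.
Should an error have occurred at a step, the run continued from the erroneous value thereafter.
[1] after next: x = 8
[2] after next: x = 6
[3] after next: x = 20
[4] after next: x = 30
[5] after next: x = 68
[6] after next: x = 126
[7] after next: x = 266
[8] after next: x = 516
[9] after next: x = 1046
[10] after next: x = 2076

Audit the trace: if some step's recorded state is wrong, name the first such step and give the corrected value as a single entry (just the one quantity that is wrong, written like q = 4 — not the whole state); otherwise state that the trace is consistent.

step 7, x = 260

1. x = 1*(0) + (2)*(5) + (-2) = 8 (in agreement)
2. x = 1*(8) + (2)*(0) + (-2) = 6 (exactly as logged)
3. x = 1*(6) + (2)*(8) + (-2) = 20 (matches)
4. x = 1*(20) + (2)*(6) + (-2) = 30 (same as recorded)
5. x = 1*(30) + (2)*(20) + (-2) = 68 (confirmed correct)
6. x = 1*(68) + (2)*(30) + (-2) = 126 (confirmed correct)
7. x = 1*(126) + (2)*(68) + (-2) = 260 (this is not what the trace shows)
That makes step 7 the first incorrect line — x = 260 is what it should show.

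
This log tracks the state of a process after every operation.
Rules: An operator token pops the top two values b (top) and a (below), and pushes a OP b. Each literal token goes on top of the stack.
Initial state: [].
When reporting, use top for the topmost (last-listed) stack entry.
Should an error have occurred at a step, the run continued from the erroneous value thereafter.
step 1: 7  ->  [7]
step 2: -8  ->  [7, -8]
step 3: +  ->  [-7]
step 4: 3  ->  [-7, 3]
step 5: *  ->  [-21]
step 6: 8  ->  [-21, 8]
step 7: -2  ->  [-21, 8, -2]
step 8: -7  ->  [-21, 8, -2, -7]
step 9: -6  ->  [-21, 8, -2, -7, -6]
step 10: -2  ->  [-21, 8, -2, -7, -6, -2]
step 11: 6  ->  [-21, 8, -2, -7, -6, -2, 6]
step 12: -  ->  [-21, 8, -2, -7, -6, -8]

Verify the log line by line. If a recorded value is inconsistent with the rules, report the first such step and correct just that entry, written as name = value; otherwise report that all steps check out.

step 3, top = -1

Recomputing the run from the initial state:
step 1: [7]
step 2: [7, -8]
step 3: [-1]
step 4: [-1, 3]
step 5: [-3]
step 6: [-3, 8]
step 7: [-3, 8, -2]
step 8: [-3, 8, -2, -7]
step 9: [-3, 8, -2, -7, -6]
step 10: [-3, 8, -2, -7, -6, -2]
step 11: [-3, 8, -2, -7, -6, -2, 6]
step 12: [-3, 8, -2, -7, -6, -8]
The first disagreement with the log is at step 3, where the value should be top = -1.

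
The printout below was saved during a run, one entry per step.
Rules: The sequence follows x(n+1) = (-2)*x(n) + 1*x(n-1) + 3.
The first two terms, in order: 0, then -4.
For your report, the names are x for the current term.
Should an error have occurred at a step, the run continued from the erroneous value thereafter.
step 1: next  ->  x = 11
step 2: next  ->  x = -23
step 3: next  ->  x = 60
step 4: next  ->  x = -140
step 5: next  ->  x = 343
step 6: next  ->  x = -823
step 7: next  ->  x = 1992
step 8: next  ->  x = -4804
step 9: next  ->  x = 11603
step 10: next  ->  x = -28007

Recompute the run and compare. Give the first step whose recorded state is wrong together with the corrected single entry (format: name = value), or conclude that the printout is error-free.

step 1: x = -2*(-4) + (1)*(0) + (3) = 11 -> confirmed correct
step 2: x = -2*(11) + (1)*(-4) + (3) = -23 -> same as recorded
step 3: x = -2*(-23) + (1)*(11) + (3) = 60 -> matches
step 4: x = -2*(60) + (1)*(-23) + (3) = -140 -> in agreement
step 5: x = -2*(-140) + (1)*(60) + (3) = 343 -> matches
step 6: x = -2*(343) + (1)*(-140) + (3) = -823 -> matches
step 7: x = -2*(-823) + (1)*(343) + (3) = 1992 -> no discrepancy
step 8: x = -2*(1992) + (1)*(-823) + (3) = -4804 -> checks out
step 9: x = -2*(-4804) + (1)*(1992) + (3) = 11603 -> checks out
step 10: x = -2*(11603) + (1)*(-4804) + (3) = -28007 -> agrees with the printout
No step deviates from the rules.

no error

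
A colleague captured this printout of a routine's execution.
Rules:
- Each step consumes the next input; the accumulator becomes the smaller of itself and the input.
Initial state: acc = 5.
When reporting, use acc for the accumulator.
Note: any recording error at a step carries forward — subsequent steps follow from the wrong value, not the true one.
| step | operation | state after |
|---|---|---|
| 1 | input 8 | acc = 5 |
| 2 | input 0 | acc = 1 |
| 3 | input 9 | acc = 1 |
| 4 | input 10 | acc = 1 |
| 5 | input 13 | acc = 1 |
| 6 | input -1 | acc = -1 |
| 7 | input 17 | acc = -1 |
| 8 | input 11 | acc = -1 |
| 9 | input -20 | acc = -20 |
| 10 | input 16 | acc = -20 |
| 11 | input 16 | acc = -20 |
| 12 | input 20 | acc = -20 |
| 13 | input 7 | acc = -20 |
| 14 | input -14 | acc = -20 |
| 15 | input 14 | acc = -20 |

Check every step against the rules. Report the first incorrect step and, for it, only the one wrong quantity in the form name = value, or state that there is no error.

Recomputing the run from the initial state:
step 1: acc = 5
step 2: acc = 0
step 3: acc = 0
step 4: acc = 0
step 5: acc = 0
step 6: acc = -1
step 7: acc = -1
step 8: acc = -1
step 9: acc = -20
step 10: acc = -20
step 11: acc = -20
step 12: acc = -20
step 13: acc = -20
step 14: acc = -20
step 15: acc = -20
The first disagreement with the printout is at step 2, where the value should be acc = 0.

step 2, acc = 0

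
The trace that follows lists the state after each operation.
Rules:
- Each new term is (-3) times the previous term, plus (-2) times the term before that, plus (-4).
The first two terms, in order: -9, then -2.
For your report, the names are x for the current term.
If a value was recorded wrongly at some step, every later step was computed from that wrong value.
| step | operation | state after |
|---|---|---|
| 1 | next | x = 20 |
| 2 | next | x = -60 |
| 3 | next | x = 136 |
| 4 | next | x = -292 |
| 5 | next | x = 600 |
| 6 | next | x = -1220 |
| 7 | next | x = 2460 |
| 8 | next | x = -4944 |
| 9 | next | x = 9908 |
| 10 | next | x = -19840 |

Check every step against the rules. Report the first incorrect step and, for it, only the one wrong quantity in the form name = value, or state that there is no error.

step 7, x = 2456

Recomputing the run from the initial state:
step 1: x = 20
step 2: x = -60
step 3: x = 136
step 4: x = -292
step 5: x = 600
step 6: x = -1220
step 7: x = 2456
step 8: x = -4932
step 9: x = 9880
step 10: x = -19780
The first disagreement with the trace is at step 7, where the value should be x = 2456.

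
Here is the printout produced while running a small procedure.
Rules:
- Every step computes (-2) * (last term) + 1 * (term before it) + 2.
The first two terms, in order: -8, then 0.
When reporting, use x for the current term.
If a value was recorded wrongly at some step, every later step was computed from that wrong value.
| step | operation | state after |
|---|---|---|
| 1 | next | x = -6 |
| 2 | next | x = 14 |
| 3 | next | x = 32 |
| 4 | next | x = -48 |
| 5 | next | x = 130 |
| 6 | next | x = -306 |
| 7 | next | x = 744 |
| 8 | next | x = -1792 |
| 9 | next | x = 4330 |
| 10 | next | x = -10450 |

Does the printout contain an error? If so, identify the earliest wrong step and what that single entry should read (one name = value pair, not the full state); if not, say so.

1. x = -2*(0) + (1)*(-8) + (2) = -6 (consistent with the printout)
2. x = -2*(-6) + (1)*(0) + (2) = 14 (exactly as logged)
3. x = -2*(14) + (1)*(-6) + (2) = -32 (not what was recorded)
The earliest wrong entry is at step 3: it should read x = -32.

step 3, x = -32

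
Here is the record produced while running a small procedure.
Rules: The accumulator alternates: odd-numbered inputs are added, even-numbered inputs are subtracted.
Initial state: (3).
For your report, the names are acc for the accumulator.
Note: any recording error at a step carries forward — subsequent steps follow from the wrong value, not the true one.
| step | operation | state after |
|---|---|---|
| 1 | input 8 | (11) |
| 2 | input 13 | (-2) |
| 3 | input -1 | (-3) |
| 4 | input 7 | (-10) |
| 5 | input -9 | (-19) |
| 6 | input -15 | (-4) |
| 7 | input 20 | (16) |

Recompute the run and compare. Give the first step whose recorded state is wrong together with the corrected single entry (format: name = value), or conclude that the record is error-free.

Step 1: acc = 3 + 8 = 11 — exactly as logged.
Step 2: acc = 11 - 13 = -2 — in agreement.
Step 3: acc = -2 + -1 = -3 — agrees with the record.
Step 4: acc = -3 - 7 = -10 — checks out.
Step 5: acc = -10 + -9 = -19 — verified.
Step 6: acc = -19 - -15 = -4 — exactly as logged.
Step 7: acc = -4 + 20 = 16 — same as recorded.
The recomputation confirms every line.

no error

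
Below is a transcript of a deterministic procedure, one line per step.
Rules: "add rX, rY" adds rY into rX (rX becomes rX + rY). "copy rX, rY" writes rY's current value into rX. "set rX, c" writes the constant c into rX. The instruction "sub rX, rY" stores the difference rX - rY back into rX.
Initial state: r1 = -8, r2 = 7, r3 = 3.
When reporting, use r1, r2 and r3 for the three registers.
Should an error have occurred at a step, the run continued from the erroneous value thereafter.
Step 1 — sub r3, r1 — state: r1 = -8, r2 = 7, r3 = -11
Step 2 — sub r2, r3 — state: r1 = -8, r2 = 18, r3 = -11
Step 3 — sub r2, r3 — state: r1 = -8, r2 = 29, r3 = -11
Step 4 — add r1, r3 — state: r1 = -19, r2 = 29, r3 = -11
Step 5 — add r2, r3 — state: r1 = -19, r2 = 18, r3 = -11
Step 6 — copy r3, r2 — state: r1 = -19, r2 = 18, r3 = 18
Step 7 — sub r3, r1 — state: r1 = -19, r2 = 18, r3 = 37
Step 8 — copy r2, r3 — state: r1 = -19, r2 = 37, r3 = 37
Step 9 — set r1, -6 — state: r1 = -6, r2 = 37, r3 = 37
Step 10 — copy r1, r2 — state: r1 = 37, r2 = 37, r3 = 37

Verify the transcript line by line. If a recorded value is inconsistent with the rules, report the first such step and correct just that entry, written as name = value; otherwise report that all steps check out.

step 1, r3 = 11

1. r3 = 3 - -8 = 11 (not what was recorded)
First deviation found at step 1; the corrected entry is r3 = 11.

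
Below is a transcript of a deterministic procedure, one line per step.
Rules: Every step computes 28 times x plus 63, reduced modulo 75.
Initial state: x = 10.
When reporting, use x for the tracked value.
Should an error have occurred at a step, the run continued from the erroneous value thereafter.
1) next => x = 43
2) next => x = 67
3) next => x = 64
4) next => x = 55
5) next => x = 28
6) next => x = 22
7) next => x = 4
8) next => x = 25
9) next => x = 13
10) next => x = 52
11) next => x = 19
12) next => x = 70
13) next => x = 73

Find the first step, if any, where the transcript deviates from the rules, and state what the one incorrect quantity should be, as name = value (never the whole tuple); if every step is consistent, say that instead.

no error

step 1: x = (28*10 + 63) mod 75 = 43 -> same as recorded
step 2: x = (28*43 + 63) mod 75 = 67 -> confirmed correct
step 3: x = (28*67 + 63) mod 75 = 64 -> matches
step 4: x = (28*64 + 63) mod 75 = 55 -> agrees with the transcript
step 5: x = (28*55 + 63) mod 75 = 28 -> checks out
step 6: x = (28*28 + 63) mod 75 = 22 -> in agreement
step 7: x = (28*22 + 63) mod 75 = 4 -> checks out
step 8: x = (28*4 + 63) mod 75 = 25 -> exactly as logged
step 9: x = (28*25 + 63) mod 75 = 13 -> checks out
step 10: x = (28*13 + 63) mod 75 = 52 -> confirmed correct
step 11: x = (28*52 + 63) mod 75 = 19 -> same as recorded
step 12: x = (28*19 + 63) mod 75 = 70 -> exactly as logged
step 13: x = (28*70 + 63) mod 75 = 73 -> checks out
Nothing is out of place; the run is error-free.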